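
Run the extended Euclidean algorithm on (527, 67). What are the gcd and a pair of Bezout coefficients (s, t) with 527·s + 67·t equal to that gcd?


Euclidean algorithm on (527, 67) — divide until remainder is 0:
  527 = 7 · 67 + 58
  67 = 1 · 58 + 9
  58 = 6 · 9 + 4
  9 = 2 · 4 + 1
  4 = 4 · 1 + 0
gcd(527, 67) = 1.
Track Bezout coefficients alongside the remainders: start with r₀ = 527 = a·1 + b·0 (s = 1, t = 0) and r₁ = 67 = a·0 + b·1 (s = 0, t = 1); each new remainder r_{k+1} = r_{k-1} − q_k·r_k inherits s_{k+1} = s_{k-1} − q_k·s_k, t_{k+1} = t_{k-1} − q_k·t_k, so r_k = a·s_k + b·t_k at every step:
  q = 7: r = 58, s = 1 − 7·0 = 1, t = 0 − 7·1 = -7  (check: 527·1 + 67·(-7) = 58)
  q = 1: r = 9, s = 0 − 1·1 = -1, t = 1 − 1·(-7) = 8  (check: 527·(-1) + 67·8 = 9)
  q = 6: r = 4, s = 1 − 6·(-1) = 7, t = -7 − 6·8 = -55  (check: 527·7 + 67·(-55) = 4)
  q = 2: r = 1, s = -1 − 2·7 = -15, t = 8 − 2·(-55) = 118  (check: 527·(-15) + 67·118 = 1)
The row with r = 1 (the gcd) gives the Bezout coefficients s = -15, t = 118.
Result: 527 · (-15) + 67 · (118) = 1.

gcd(527, 67) = 1; s = -15, t = 118 (check: 527·(-15) + 67·118 = 1).


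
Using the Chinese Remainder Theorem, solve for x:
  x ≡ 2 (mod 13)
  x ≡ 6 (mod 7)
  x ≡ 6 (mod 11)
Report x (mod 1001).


Moduli 13, 7, 11 are pairwise coprime; by CRT there is a unique solution modulo M = 13 · 7 · 11 = 1001.
Solve pairwise, accumulating the modulus:
  Start with x ≡ 2 (mod 13).
  Combine with x ≡ 6 (mod 7): since gcd(13, 7) = 1, we get a unique residue mod 91.
    Write x = 2 + 13·t and substitute into x ≡ 6 (mod 7): 13·t ≡ 6 − 2 = 4 (mod 7).
    Reduce coefficients mod 7: 6·t ≡ 4 (mod 7).
    The inverse of 6 mod 7 is 6 (since 6·6 = 36 = 5·7 + 1), so t ≡ 6·4 = 24 ≡ 3 (mod 7).
    Then x = 2 + 13·3 = 41, valid modulo lcm(13, 7) = 91: x ≡ 41 (mod 91).
  Combine with x ≡ 6 (mod 11): since gcd(91, 11) = 1, we get a unique residue mod 1001.
    Write x = 41 + 91·t and substitute into x ≡ 6 (mod 11): 91·t ≡ 6 − 41 = -35 (mod 11).
    Reduce coefficients mod 11: 3·t ≡ 9 (mod 11).
    The inverse of 3 mod 11 is 4 (since 3·4 = 12 = 1·11 + 1), so t ≡ 4·9 = 36 ≡ 3 (mod 11).
    Then x = 41 + 91·3 = 314, valid modulo lcm(91, 11) = 1001: x ≡ 314 (mod 1001).
Verify: 314 mod 13 = 2 ✓, 314 mod 7 = 6 ✓, 314 mod 11 = 6 ✓.

x ≡ 314 (mod 1001).


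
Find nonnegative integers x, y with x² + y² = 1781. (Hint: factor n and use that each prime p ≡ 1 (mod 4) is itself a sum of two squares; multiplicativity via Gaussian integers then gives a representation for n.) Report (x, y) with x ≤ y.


Step 1: Factor n = 1781 = 13 · 137.
Step 2: Check the mod-4 condition on each prime factor: 13 ≡ 1 (mod 4), exponent 1; 137 ≡ 1 (mod 4), exponent 1.
All primes ≡ 3 (mod 4) appear to even exponent (or don't appear), so by the two-squares theorem n IS expressible as a sum of two squares.
Step 3: Build a representation. Here n = 13 · 137 is a product of primes ≡ 1 (mod 4). Each prime p ≡ 1 (mod 4) is itself a sum of two squares; find a² by testing p − a² for a perfect square:
  13: 13 − 1² = 12, 13 − 2² = 9 = 3² ⇒ 13 = 2² + 3².
  137: 137 − 1² = 136, 137 − 2² = 133, 137 − 3² = 128, 137 − 4² = 121 = 11² ⇒ 137 = 4² + 11².
  Combine using the Brahmagupta–Fibonacci identity (a² + b²)(c² + d²) = (ac − bd)² + (ad + bc)² = (ac + bd)² + (ad − bc)²:
  13 · 137 = 1781: from (2² + 3²)(4² + 11²), take (2·4 − 3·11, 2·11 + 3·4) = (8 − 33, 22 + 12) = (-25, 34); dropping signs (only squares matter) gives (25, 34); check 25² + 34² = 625 + 1156 = 1781 ✓.
Step 4: Order so x ≤ y and verify: 25² + 34² = 625 + 1156 = 1781 = n. ✓

n = 1781 = 25² + 34² (one valid representation with x ≤ y).


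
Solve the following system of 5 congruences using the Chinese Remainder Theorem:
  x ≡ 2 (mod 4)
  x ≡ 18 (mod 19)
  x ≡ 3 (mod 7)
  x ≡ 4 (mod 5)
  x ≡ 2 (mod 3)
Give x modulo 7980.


Product of moduli M = 4 · 19 · 7 · 5 · 3 = 7980.
Merge one congruence at a time:
  Start: x ≡ 2 (mod 4).
  Combine with x ≡ 18 (mod 19); new modulus lcm = 76.
    Write x = 2 + 4·t and substitute into x ≡ 18 (mod 19): 4·t ≡ 18 − 2 = 16 (mod 19).
    The inverse of 4 mod 19 is 5 (since 4·5 = 20 = 1·19 + 1), so t ≡ 5·16 = 80 ≡ 4 (mod 19).
    Then x = 2 + 4·4 = 18, valid modulo lcm(4, 19) = 76: x ≡ 18 (mod 76).
  Combine with x ≡ 3 (mod 7); new modulus lcm = 532.
    Write x = 18 + 76·t and substitute into x ≡ 3 (mod 7): 76·t ≡ 3 − 18 = -15 (mod 7).
    Reduce coefficients mod 7: 6·t ≡ 6 (mod 7).
    The inverse of 6 mod 7 is 6 (since 6·6 = 36 = 5·7 + 1), so t ≡ 6·6 = 36 ≡ 1 (mod 7).
    Then x = 18 + 76·1 = 94, valid modulo lcm(76, 7) = 532: x ≡ 94 (mod 532).
  Combine with x ≡ 4 (mod 5); new modulus lcm = 2660.
    Write x = 94 + 532·t and substitute into x ≡ 4 (mod 5): 532·t ≡ 4 − 94 = -90 (mod 5).
    Reduce coefficients mod 5: 2·t ≡ 0 (mod 5).
    The inverse of 2 mod 5 is 3 (since 2·3 = 6 = 1·5 + 1), so t ≡ 3·0 = 0 ≡ 0 (mod 5).
    Then x = 94 + 532·0 = 94, valid modulo lcm(532, 5) = 2660: x ≡ 94 (mod 2660).
  Combine with x ≡ 2 (mod 3); new modulus lcm = 7980.
    Write x = 94 + 2660·t and substitute into x ≡ 2 (mod 3): 2660·t ≡ 2 − 94 = -92 (mod 3).
    Reduce coefficients mod 3: 2·t ≡ 1 (mod 3).
    The inverse of 2 mod 3 is 2 (since 2·2 = 4 = 1·3 + 1), so t ≡ 2·1 = 2 ≡ 2 (mod 3).
    Then x = 94 + 2660·2 = 5414, valid modulo lcm(2660, 3) = 7980: x ≡ 5414 (mod 7980).
Verify against each original: 5414 mod 4 = 2, 5414 mod 19 = 18, 5414 mod 7 = 3, 5414 mod 5 = 4, 5414 mod 3 = 2.

x ≡ 5414 (mod 7980).


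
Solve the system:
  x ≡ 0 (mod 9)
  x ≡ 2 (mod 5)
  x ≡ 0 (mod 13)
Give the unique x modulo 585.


Moduli 9, 5, 13 are pairwise coprime; by CRT there is a unique solution modulo M = 9 · 5 · 13 = 585.
Solve pairwise, accumulating the modulus:
  Start with x ≡ 0 (mod 9).
  Combine with x ≡ 2 (mod 5): since gcd(9, 5) = 1, we get a unique residue mod 45.
    Write x = 0 + 9·t and substitute into x ≡ 2 (mod 5): 9·t ≡ 2 − 0 = 2 (mod 5).
    Reduce coefficients mod 5: 4·t ≡ 2 (mod 5).
    The inverse of 4 mod 5 is 4 (since 4·4 = 16 = 3·5 + 1), so t ≡ 4·2 = 8 ≡ 3 (mod 5).
    Then x = 0 + 9·3 = 27, valid modulo lcm(9, 5) = 45: x ≡ 27 (mod 45).
  Combine with x ≡ 0 (mod 13): since gcd(45, 13) = 1, we get a unique residue mod 585.
    Write x = 27 + 45·t and substitute into x ≡ 0 (mod 13): 45·t ≡ 0 − 27 = -27 (mod 13).
    Reduce coefficients mod 13: 6·t ≡ 12 (mod 13).
    The inverse of 6 mod 13 is 11 (since 6·11 = 66 = 5·13 + 1), so t ≡ 11·12 = 132 ≡ 2 (mod 13).
    Then x = 27 + 45·2 = 117, valid modulo lcm(45, 13) = 585: x ≡ 117 (mod 585).
Verify: 117 mod 9 = 0 ✓, 117 mod 5 = 2 ✓, 117 mod 13 = 0 ✓.

x ≡ 117 (mod 585).


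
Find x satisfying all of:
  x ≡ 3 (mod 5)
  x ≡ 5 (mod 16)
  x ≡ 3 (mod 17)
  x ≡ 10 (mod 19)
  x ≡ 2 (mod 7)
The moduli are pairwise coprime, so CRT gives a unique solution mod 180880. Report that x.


Product of moduli M = 5 · 16 · 17 · 19 · 7 = 180880.
Merge one congruence at a time:
  Start: x ≡ 3 (mod 5).
  Combine with x ≡ 5 (mod 16); new modulus lcm = 80.
    Write x = 3 + 5·t and substitute into x ≡ 5 (mod 16): 5·t ≡ 5 − 3 = 2 (mod 16).
    The inverse of 5 mod 16 is 13 (since 5·13 = 65 = 4·16 + 1), so t ≡ 13·2 = 26 ≡ 10 (mod 16).
    Then x = 3 + 5·10 = 53, valid modulo lcm(5, 16) = 80: x ≡ 53 (mod 80).
  Combine with x ≡ 3 (mod 17); new modulus lcm = 1360.
    Write x = 53 + 80·t and substitute into x ≡ 3 (mod 17): 80·t ≡ 3 − 53 = -50 (mod 17).
    Reduce coefficients mod 17: 12·t ≡ 1 (mod 17).
    The inverse of 12 mod 17 is 10 (since 12·10 = 120 = 7·17 + 1), so t ≡ 10·1 = 10 ≡ 10 (mod 17).
    Then x = 53 + 80·10 = 853, valid modulo lcm(80, 17) = 1360: x ≡ 853 (mod 1360).
  Combine with x ≡ 10 (mod 19); new modulus lcm = 25840.
    Write x = 853 + 1360·t and substitute into x ≡ 10 (mod 19): 1360·t ≡ 10 − 853 = -843 (mod 19).
    Reduce coefficients mod 19: 11·t ≡ 12 (mod 19).
    The inverse of 11 mod 19 is 7 (since 11·7 = 77 = 4·19 + 1), so t ≡ 7·12 = 84 ≡ 8 (mod 19).
    Then x = 853 + 1360·8 = 11733, valid modulo lcm(1360, 19) = 25840: x ≡ 11733 (mod 25840).
  Combine with x ≡ 2 (mod 7); new modulus lcm = 180880.
    Write x = 11733 + 25840·t and substitute into x ≡ 2 (mod 7): 25840·t ≡ 2 − 11733 = -11731 (mod 7).
    Reduce coefficients mod 7: 3·t ≡ 1 (mod 7).
    The inverse of 3 mod 7 is 5 (since 3·5 = 15 = 2·7 + 1), so t ≡ 5·1 = 5 ≡ 5 (mod 7).
    Then x = 11733 + 25840·5 = 140933, valid modulo lcm(25840, 7) = 180880: x ≡ 140933 (mod 180880).
Verify against each original: 140933 mod 5 = 3, 140933 mod 16 = 5, 140933 mod 17 = 3, 140933 mod 19 = 10, 140933 mod 7 = 2.

x ≡ 140933 (mod 180880).


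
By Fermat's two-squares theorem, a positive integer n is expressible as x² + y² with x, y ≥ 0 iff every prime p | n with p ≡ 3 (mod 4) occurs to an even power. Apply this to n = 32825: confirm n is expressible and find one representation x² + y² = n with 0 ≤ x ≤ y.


Step 1: Factor n = 32825 = 5^2 · 13 · 101.
Step 2: Check the mod-4 condition on each prime factor: 5 ≡ 1 (mod 4), exponent 2; 13 ≡ 1 (mod 4), exponent 1; 101 ≡ 1 (mod 4), exponent 1.
All primes ≡ 3 (mod 4) appear to even exponent (or don't appear), so by the two-squares theorem n IS expressible as a sum of two squares.
Step 3: Build a representation. Group n = k² · m with k = 5 and m = 13 · 101 = 1313 (a product of primes ≡ 1 (mod 4)); a representation of m scales to one of n via (k·x)² + (k·y)² = k²(x² + y²). Each prime p ≡ 1 (mod 4) is itself a sum of two squares; find a² by testing p − a² for a perfect square:
  13: 13 − 1² = 12, 13 − 2² = 9 = 3² ⇒ 13 = 2² + 3².
  101: 101 − 1² = 100 = 10² ⇒ 101 = 1² + 10².
  Combine using the Brahmagupta–Fibonacci identity (a² + b²)(c² + d²) = (ac − bd)² + (ad + bc)² = (ac + bd)² + (ad − bc)²:
  13 · 101 = 1313: from (2² + 3²)(1² + 10²), take (2·1 − 3·10, 2·10 + 3·1) = (2 − 30, 20 + 3) = (-28, 23); dropping signs (only squares matter) gives (28, 23); check 28² + 23² = 784 + 529 = 1313 ✓.
  Scale by k = 5: (5·28, 5·23) = (140, 115).
Step 4: Order so x ≤ y and verify: 115² + 140² = 13225 + 19600 = 32825 = n. ✓

n = 32825 = 115² + 140² (one valid representation with x ≤ y).


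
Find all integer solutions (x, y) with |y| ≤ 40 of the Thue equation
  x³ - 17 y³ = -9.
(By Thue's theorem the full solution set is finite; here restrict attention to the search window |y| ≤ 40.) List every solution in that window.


The equation is x³ - 17y³ = -9. For fixed y, x³ = 17·y³ − 9, so a solution requires the RHS to be a perfect cube.
Strategy: iterate y from -40 to 40, compute RHS = 17·y³ − 9, and check whether it is a (positive or negative) perfect cube.
Check small values of y:
  y = 0: RHS = -9 is not a perfect cube.
  y = 1: RHS = 8 = (2)³ ⇒ x = 2 works.
  y = -1: RHS = -26 is not a perfect cube.
  y = 2: RHS = 127 is not a perfect cube.
  y = -2: RHS = -145 is not a perfect cube.
  y = 3: RHS = 450 is not a perfect cube.
  y = -3: RHS = -468 is not a perfect cube.
Continuing the search up to |y| = 40 finds no further solutions beyond those listed.
Collected solutions: (2, 1).

Solutions (with |y| ≤ 40): (2, 1).


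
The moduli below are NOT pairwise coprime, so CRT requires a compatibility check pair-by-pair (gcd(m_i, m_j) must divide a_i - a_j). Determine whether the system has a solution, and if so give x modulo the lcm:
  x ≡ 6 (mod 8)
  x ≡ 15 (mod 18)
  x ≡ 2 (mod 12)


Moduli 8, 18, 12 are not pairwise coprime, so CRT works modulo lcm(m_i) when all pairwise compatibility conditions hold.
Pairwise compatibility: gcd(m_i, m_j) must divide a_i - a_j for every pair.
Merge one congruence at a time:
  Start: x ≡ 6 (mod 8).
  Combine with x ≡ 15 (mod 18): gcd(8, 18) = 2, and 15 - 6 = 9 is NOT divisible by 2.
    ⇒ system is inconsistent (no integer solution).

No solution (the system is inconsistent).


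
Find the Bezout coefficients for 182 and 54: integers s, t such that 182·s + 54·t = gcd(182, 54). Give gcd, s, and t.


Euclidean algorithm on (182, 54) — divide until remainder is 0:
  182 = 3 · 54 + 20
  54 = 2 · 20 + 14
  20 = 1 · 14 + 6
  14 = 2 · 6 + 2
  6 = 3 · 2 + 0
gcd(182, 54) = 2.
Track Bezout coefficients alongside the remainders: start with r₀ = 182 = a·1 + b·0 (s = 1, t = 0) and r₁ = 54 = a·0 + b·1 (s = 0, t = 1); each new remainder r_{k+1} = r_{k-1} − q_k·r_k inherits s_{k+1} = s_{k-1} − q_k·s_k, t_{k+1} = t_{k-1} − q_k·t_k, so r_k = a·s_k + b·t_k at every step:
  q = 3: r = 20, s = 1 − 3·0 = 1, t = 0 − 3·1 = -3  (check: 182·1 + 54·(-3) = 20)
  q = 2: r = 14, s = 0 − 2·1 = -2, t = 1 − 2·(-3) = 7  (check: 182·(-2) + 54·7 = 14)
  q = 1: r = 6, s = 1 − 1·(-2) = 3, t = -3 − 1·7 = -10  (check: 182·3 + 54·(-10) = 6)
  q = 2: r = 2, s = -2 − 2·3 = -8, t = 7 − 2·(-10) = 27  (check: 182·(-8) + 54·27 = 2)
The row with r = 2 (the gcd) gives the Bezout coefficients s = -8, t = 27.
Result: 182 · (-8) + 54 · (27) = 2.

gcd(182, 54) = 2; s = -8, t = 27 (check: 182·(-8) + 54·27 = 2).


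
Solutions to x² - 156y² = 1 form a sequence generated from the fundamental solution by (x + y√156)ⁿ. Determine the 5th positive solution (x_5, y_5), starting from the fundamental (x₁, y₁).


Step 1: Find the fundamental solution (x₁, y₁) of x² - 156y² = 1.
  Expand √156 as a continued fraction. a₀ = ⌊√156⌋ = 12; iterate m_{k+1} = d_k·a_k − m_k, d_{k+1} = (156 − m_{k+1}²)/d_k, a_{k+1} = ⌊(a₀ + m_{k+1})/d_{k+1}⌋ (starting m₀ = 0, d₀ = 1), with convergents p_k = a_k·p_{k-1} + p_{k-2}, q_k = a_k·q_{k-1} + q_{k-2} (p₋₁ = 1, q₋₁ = 0):
  k = 0: a₀ = 12; p₀/q₀ = 12/1; p₀² − 156·q₀² = 144 − 156 = -12.
  k = 1: m = 12, d = 12, a = ⌊(12 + 12)/12⌋ = 2; p/q = (2·12 + 1)/(2·1 + 0) = 25/2; p² − 156·q² = 625 − 624 = 1.
  The first convergent with p² − 156·q² = 1 gives the fundamental solution (x₁, y₁) = (25, 2).
Step 2: Apply the recurrence (x_{n+1}, y_{n+1}) = (x₁x_n + 156y₁y_n, x₁y_n + y₁x_n) repeatedly.
  From (x_1, y_1) = (25, 2): x_2 = 25·25 + 156·2·2 = 1249; y_2 = 25·2 + 2·25 = 100.
  From (x_2, y_2) = (1249, 100): x_3 = 25·1249 + 156·2·100 = 62425; y_3 = 25·100 + 2·1249 = 4998.
  From (x_3, y_3) = (62425, 4998): x_4 = 25·62425 + 156·2·4998 = 3120001; y_4 = 25·4998 + 2·62425 = 249800.
  From (x_4, y_4) = (3120001, 249800): x_5 = 25·3120001 + 156·2·249800 = 155937625; y_5 = 25·249800 + 2·3120001 = 12485002.
Step 3: Verify x_5² - 156·y_5² = 24316542890640625 - 24316542890640624 = 1 (should be 1). ✓

(x_1, y_1) = (25, 2); (x_5, y_5) = (155937625, 12485002).


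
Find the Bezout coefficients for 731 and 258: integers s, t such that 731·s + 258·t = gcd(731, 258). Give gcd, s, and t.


Euclidean algorithm on (731, 258) — divide until remainder is 0:
  731 = 2 · 258 + 215
  258 = 1 · 215 + 43
  215 = 5 · 43 + 0
gcd(731, 258) = 43.
Track Bezout coefficients alongside the remainders: start with r₀ = 731 = a·1 + b·0 (s = 1, t = 0) and r₁ = 258 = a·0 + b·1 (s = 0, t = 1); each new remainder r_{k+1} = r_{k-1} − q_k·r_k inherits s_{k+1} = s_{k-1} − q_k·s_k, t_{k+1} = t_{k-1} − q_k·t_k, so r_k = a·s_k + b·t_k at every step:
  q = 2: r = 215, s = 1 − 2·0 = 1, t = 0 − 2·1 = -2  (check: 731·1 + 258·(-2) = 215)
  q = 1: r = 43, s = 0 − 1·1 = -1, t = 1 − 1·(-2) = 3  (check: 731·(-1) + 258·3 = 43)
The row with r = 43 (the gcd) gives the Bezout coefficients s = -1, t = 3.
Result: 731 · (-1) + 258 · (3) = 43.

gcd(731, 258) = 43; s = -1, t = 3 (check: 731·(-1) + 258·3 = 43).


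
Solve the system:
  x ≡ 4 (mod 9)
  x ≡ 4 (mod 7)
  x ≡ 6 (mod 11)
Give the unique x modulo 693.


Moduli 9, 7, 11 are pairwise coprime; by CRT there is a unique solution modulo M = 9 · 7 · 11 = 693.
Solve pairwise, accumulating the modulus:
  Start with x ≡ 4 (mod 9).
  Combine with x ≡ 4 (mod 7): since gcd(9, 7) = 1, we get a unique residue mod 63.
    Write x = 4 + 9·t and substitute into x ≡ 4 (mod 7): 9·t ≡ 4 − 4 = 0 (mod 7).
    Reduce coefficients mod 7: 2·t ≡ 0 (mod 7).
    The inverse of 2 mod 7 is 4 (since 2·4 = 8 = 1·7 + 1), so t ≡ 4·0 = 0 ≡ 0 (mod 7).
    Then x = 4 + 9·0 = 4, valid modulo lcm(9, 7) = 63: x ≡ 4 (mod 63).
  Combine with x ≡ 6 (mod 11): since gcd(63, 11) = 1, we get a unique residue mod 693.
    Write x = 4 + 63·t and substitute into x ≡ 6 (mod 11): 63·t ≡ 6 − 4 = 2 (mod 11).
    Reduce coefficients mod 11: 8·t ≡ 2 (mod 11).
    The inverse of 8 mod 11 is 7 (since 8·7 = 56 = 5·11 + 1), so t ≡ 7·2 = 14 ≡ 3 (mod 11).
    Then x = 4 + 63·3 = 193, valid modulo lcm(63, 11) = 693: x ≡ 193 (mod 693).
Verify: 193 mod 9 = 4 ✓, 193 mod 7 = 4 ✓, 193 mod 11 = 6 ✓.

x ≡ 193 (mod 693).


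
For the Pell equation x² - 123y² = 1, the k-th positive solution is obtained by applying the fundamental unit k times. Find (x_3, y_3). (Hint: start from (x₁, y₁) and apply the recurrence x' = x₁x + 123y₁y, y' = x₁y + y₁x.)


Step 1: Find the fundamental solution (x₁, y₁) of x² - 123y² = 1.
  Expand √123 as a continued fraction. a₀ = ⌊√123⌋ = 11; iterate m_{k+1} = d_k·a_k − m_k, d_{k+1} = (123 − m_{k+1}²)/d_k, a_{k+1} = ⌊(a₀ + m_{k+1})/d_{k+1}⌋ (starting m₀ = 0, d₀ = 1), with convergents p_k = a_k·p_{k-1} + p_{k-2}, q_k = a_k·q_{k-1} + q_{k-2} (p₋₁ = 1, q₋₁ = 0):
  k = 0: a₀ = 11; p₀/q₀ = 11/1; p₀² − 123·q₀² = 121 − 123 = -2.
  k = 1: m = 11, d = 2, a = ⌊(11 + 11)/2⌋ = 11; p/q = (11·11 + 1)/(11·1 + 0) = 122/11; p² − 123·q² = 14884 − 14883 = 1.
  The first convergent with p² − 123·q² = 1 gives the fundamental solution (x₁, y₁) = (122, 11).
Step 2: Apply the recurrence (x_{n+1}, y_{n+1}) = (x₁x_n + 123y₁y_n, x₁y_n + y₁x_n) repeatedly.
  From (x_1, y_1) = (122, 11): x_2 = 122·122 + 123·11·11 = 29767; y_2 = 122·11 + 11·122 = 2684.
  From (x_2, y_2) = (29767, 2684): x_3 = 122·29767 + 123·11·2684 = 7263026; y_3 = 122·2684 + 11·29767 = 654885.
Step 3: Verify x_3² - 123·y_3² = 52751546676676 - 52751546676675 = 1 (should be 1). ✓

(x_1, y_1) = (122, 11); (x_3, y_3) = (7263026, 654885).


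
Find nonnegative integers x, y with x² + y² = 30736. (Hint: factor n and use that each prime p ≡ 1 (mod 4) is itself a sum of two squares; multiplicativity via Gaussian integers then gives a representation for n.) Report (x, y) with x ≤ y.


Step 1: Factor n = 30736 = 2^4 · 17 · 113.
Step 2: Check the mod-4 condition on each prime factor: 2 = 2 (special); 17 ≡ 1 (mod 4), exponent 1; 113 ≡ 1 (mod 4), exponent 1.
All primes ≡ 3 (mod 4) appear to even exponent (or don't appear), so by the two-squares theorem n IS expressible as a sum of two squares.
Step 3: Build a representation. Group n = k² · m with k = 4 and m = 17 · 113 = 1921 (a product of primes ≡ 1 (mod 4)); a representation of m scales to one of n via (k·x)² + (k·y)² = k²(x² + y²). Each prime p ≡ 1 (mod 4) is itself a sum of two squares; find a² by testing p − a² for a perfect square:
  17: 17 − 1² = 16 = 4² ⇒ 17 = 1² + 4².
  113: 113 − 1² = 112, 113 − 2² = 109, 113 − 3² = 104, 113 − 4² = 97, 113 − 5² = 88, 113 − 6² = 77, 113 − 7² = 64 = 8² ⇒ 113 = 7² + 8².
  Combine using the Brahmagupta–Fibonacci identity (a² + b²)(c² + d²) = (ac − bd)² + (ad + bc)² = (ac + bd)² + (ad − bc)²:
  17 · 113 = 1921: from (1² + 4²)(7² + 8²), take (1·7 − 4·8, 1·8 + 4·7) = (7 − 32, 8 + 28) = (-25, 36); dropping signs (only squares matter) gives (25, 36); check 25² + 36² = 625 + 1296 = 1921 ✓.
  Scale by k = 4: (4·25, 4·36) = (100, 144).
Step 4: Order so x ≤ y and verify: 100² + 144² = 10000 + 20736 = 30736 = n. ✓

n = 30736 = 100² + 144² (one valid representation with x ≤ y).


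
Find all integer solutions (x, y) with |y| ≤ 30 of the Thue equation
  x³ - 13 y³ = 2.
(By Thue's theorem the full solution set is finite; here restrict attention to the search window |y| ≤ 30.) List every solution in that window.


The equation is x³ - 13y³ = 2. For fixed y, x³ = 13·y³ + 2, so a solution requires the RHS to be a perfect cube.
Strategy: iterate y from -30 to 30, compute RHS = 13·y³ + 2, and check whether it is a (positive or negative) perfect cube.
Check small values of y:
  y = 0: RHS = 2 is not a perfect cube.
  y = 1: RHS = 15 is not a perfect cube.
  y = -1: RHS = -11 is not a perfect cube.
  y = 2: RHS = 106 is not a perfect cube.
  y = -2: RHS = -102 is not a perfect cube.
  y = 3: RHS = 353 is not a perfect cube.
  y = -3: RHS = -349 is not a perfect cube.
Continuing the search up to |y| = 30 finds no solutions either.
No (x, y) in the scanned range satisfies the equation.

No integer solutions with |y| ≤ 30.


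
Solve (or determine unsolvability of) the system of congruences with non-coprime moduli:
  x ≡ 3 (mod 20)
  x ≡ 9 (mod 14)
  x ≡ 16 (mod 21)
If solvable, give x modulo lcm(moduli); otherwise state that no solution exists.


Moduli 20, 14, 21 are not pairwise coprime, so CRT works modulo lcm(m_i) when all pairwise compatibility conditions hold.
Pairwise compatibility: gcd(m_i, m_j) must divide a_i - a_j for every pair.
Merge one congruence at a time:
  Start: x ≡ 3 (mod 20).
  Combine with x ≡ 9 (mod 14): gcd(20, 14) = 2; 9 - 3 = 6, which IS divisible by 2, so compatible.
    Write x = 3 + 20·t and substitute into x ≡ 9 (mod 14): 20·t ≡ 9 − 3 = 6 (mod 14).
    Divide the congruence (and modulus) by g = 2: 10·t ≡ 3 (mod 7).
    Reduce coefficients mod 7: 3·t ≡ 3 (mod 7).
    The inverse of 3 mod 7 is 5 (since 3·5 = 15 = 2·7 + 1), so t ≡ 5·3 = 15 ≡ 1 (mod 7).
    Then x = 3 + 20·1 = 23, valid modulo lcm(20, 14) = 140: x ≡ 23 (mod 140).
  Combine with x ≡ 16 (mod 21): gcd(140, 21) = 7; 16 - 23 = -7, which IS divisible by 7, so compatible.
    Write x = 23 + 140·t and substitute into x ≡ 16 (mod 21): 140·t ≡ 16 − 23 = -7 (mod 21).
    Divide the congruence (and modulus) by g = 7: 20·t ≡ -1 (mod 3).
    Reduce coefficients mod 3: 2·t ≡ 2 (mod 3).
    The inverse of 2 mod 3 is 2 (since 2·2 = 4 = 1·3 + 1), so t ≡ 2·2 = 4 ≡ 1 (mod 3).
    Then x = 23 + 140·1 = 163, valid modulo lcm(140, 21) = 420: x ≡ 163 (mod 420).
Verify: 163 mod 20 = 3, 163 mod 14 = 9, 163 mod 21 = 16.

x ≡ 163 (mod 420).


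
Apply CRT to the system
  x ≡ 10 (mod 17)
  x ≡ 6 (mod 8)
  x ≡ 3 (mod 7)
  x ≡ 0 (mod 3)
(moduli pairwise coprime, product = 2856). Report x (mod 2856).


Product of moduli M = 17 · 8 · 7 · 3 = 2856.
Merge one congruence at a time:
  Start: x ≡ 10 (mod 17).
  Combine with x ≡ 6 (mod 8); new modulus lcm = 136.
    Write x = 10 + 17·t and substitute into x ≡ 6 (mod 8): 17·t ≡ 6 − 10 = -4 (mod 8).
    Reduce coefficients mod 8: 1·t ≡ 4 (mod 8).
    So t ≡ 4 (mod 8).
    Then x = 10 + 17·4 = 78, valid modulo lcm(17, 8) = 136: x ≡ 78 (mod 136).
  Combine with x ≡ 3 (mod 7); new modulus lcm = 952.
    Write x = 78 + 136·t and substitute into x ≡ 3 (mod 7): 136·t ≡ 3 − 78 = -75 (mod 7).
    Reduce coefficients mod 7: 3·t ≡ 2 (mod 7).
    The inverse of 3 mod 7 is 5 (since 3·5 = 15 = 2·7 + 1), so t ≡ 5·2 = 10 ≡ 3 (mod 7).
    Then x = 78 + 136·3 = 486, valid modulo lcm(136, 7) = 952: x ≡ 486 (mod 952).
  Combine with x ≡ 0 (mod 3); new modulus lcm = 2856.
    Write x = 486 + 952·t and substitute into x ≡ 0 (mod 3): 952·t ≡ 0 − 486 = -486 (mod 3).
    Reduce coefficients mod 3: 1·t ≡ 0 (mod 3).
    So t ≡ 0 (mod 3).
    Then x = 486 + 952·0 = 486, valid modulo lcm(952, 3) = 2856: x ≡ 486 (mod 2856).
Verify against each original: 486 mod 17 = 10, 486 mod 8 = 6, 486 mod 7 = 3, 486 mod 3 = 0.

x ≡ 486 (mod 2856).


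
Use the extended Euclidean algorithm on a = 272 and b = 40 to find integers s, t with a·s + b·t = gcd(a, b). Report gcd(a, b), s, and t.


Euclidean algorithm on (272, 40) — divide until remainder is 0:
  272 = 6 · 40 + 32
  40 = 1 · 32 + 8
  32 = 4 · 8 + 0
gcd(272, 40) = 8.
Track Bezout coefficients alongside the remainders: start with r₀ = 272 = a·1 + b·0 (s = 1, t = 0) and r₁ = 40 = a·0 + b·1 (s = 0, t = 1); each new remainder r_{k+1} = r_{k-1} − q_k·r_k inherits s_{k+1} = s_{k-1} − q_k·s_k, t_{k+1} = t_{k-1} − q_k·t_k, so r_k = a·s_k + b·t_k at every step:
  q = 6: r = 32, s = 1 − 6·0 = 1, t = 0 − 6·1 = -6  (check: 272·1 + 40·(-6) = 32)
  q = 1: r = 8, s = 0 − 1·1 = -1, t = 1 − 1·(-6) = 7  (check: 272·(-1) + 40·7 = 8)
The row with r = 8 (the gcd) gives the Bezout coefficients s = -1, t = 7.
Result: 272 · (-1) + 40 · (7) = 8.

gcd(272, 40) = 8; s = -1, t = 7 (check: 272·(-1) + 40·7 = 8).


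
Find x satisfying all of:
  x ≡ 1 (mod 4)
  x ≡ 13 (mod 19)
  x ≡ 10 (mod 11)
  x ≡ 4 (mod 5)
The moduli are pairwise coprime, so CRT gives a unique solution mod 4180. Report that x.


Product of moduli M = 4 · 19 · 11 · 5 = 4180.
Merge one congruence at a time:
  Start: x ≡ 1 (mod 4).
  Combine with x ≡ 13 (mod 19); new modulus lcm = 76.
    Write x = 1 + 4·t and substitute into x ≡ 13 (mod 19): 4·t ≡ 13 − 1 = 12 (mod 19).
    The inverse of 4 mod 19 is 5 (since 4·5 = 20 = 1·19 + 1), so t ≡ 5·12 = 60 ≡ 3 (mod 19).
    Then x = 1 + 4·3 = 13, valid modulo lcm(4, 19) = 76: x ≡ 13 (mod 76).
  Combine with x ≡ 10 (mod 11); new modulus lcm = 836.
    Write x = 13 + 76·t and substitute into x ≡ 10 (mod 11): 76·t ≡ 10 − 13 = -3 (mod 11).
    Reduce coefficients mod 11: 10·t ≡ 8 (mod 11).
    The inverse of 10 mod 11 is 10 (since 10·10 = 100 = 9·11 + 1), so t ≡ 10·8 = 80 ≡ 3 (mod 11).
    Then x = 13 + 76·3 = 241, valid modulo lcm(76, 11) = 836: x ≡ 241 (mod 836).
  Combine with x ≡ 4 (mod 5); new modulus lcm = 4180.
    Write x = 241 + 836·t and substitute into x ≡ 4 (mod 5): 836·t ≡ 4 − 241 = -237 (mod 5).
    Reduce coefficients mod 5: 1·t ≡ 3 (mod 5).
    So t ≡ 3 (mod 5).
    Then x = 241 + 836·3 = 2749, valid modulo lcm(836, 5) = 4180: x ≡ 2749 (mod 4180).
Verify against each original: 2749 mod 4 = 1, 2749 mod 19 = 13, 2749 mod 11 = 10, 2749 mod 5 = 4.

x ≡ 2749 (mod 4180).


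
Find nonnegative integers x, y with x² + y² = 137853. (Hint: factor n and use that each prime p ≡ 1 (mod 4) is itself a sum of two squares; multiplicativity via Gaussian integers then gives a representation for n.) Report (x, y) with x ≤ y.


Step 1: Factor n = 137853 = 3^2 · 17^2 · 53.
Step 2: Check the mod-4 condition on each prime factor: 3 ≡ 3 (mod 4), exponent 2 (must be even); 17 ≡ 1 (mod 4), exponent 2; 53 ≡ 1 (mod 4), exponent 1.
All primes ≡ 3 (mod 4) appear to even exponent (or don't appear), so by the two-squares theorem n IS expressible as a sum of two squares.
Step 3: Build a representation. Group n = k² · m with k = 3 and m = 17 · 17 · 53 = 15317 (a product of primes ≡ 1 (mod 4)); a representation of m scales to one of n via (k·x)² + (k·y)² = k²(x² + y²). Each prime p ≡ 1 (mod 4) is itself a sum of two squares; find a² by testing p − a² for a perfect square:
  17: 17 − 1² = 16 = 4² ⇒ 17 = 1² + 4².
  53: 53 − 1² = 52, 53 − 2² = 49 = 7² ⇒ 53 = 2² + 7².
  Combine using the Brahmagupta–Fibonacci identity (a² + b²)(c² + d²) = (ac − bd)² + (ad + bc)² = (ac + bd)² + (ad − bc)²:
  17 · 17 = 289: from (1² + 4²)(1² + 4²), take (1·1 − 4·4, 1·4 + 4·1) = (1 − 16, 4 + 4) = (-15, 8); dropping signs (only squares matter) gives (15, 8); check 15² + 8² = 225 + 64 = 289 ✓.
  289 · 53 = 15317: from (15² + 8²)(2² + 7²), take (15·2 − 8·7, 15·7 + 8·2) = (30 − 56, 105 + 16) = (-26, 121); dropping signs (only squares matter) gives (26, 121); check 26² + 121² = 676 + 14641 = 15317 ✓.
  Scale by k = 3: (3·26, 3·121) = (78, 363).
Step 4: Order so x ≤ y and verify: 78² + 363² = 6084 + 131769 = 137853 = n. ✓

n = 137853 = 78² + 363² (one valid representation with x ≤ y).


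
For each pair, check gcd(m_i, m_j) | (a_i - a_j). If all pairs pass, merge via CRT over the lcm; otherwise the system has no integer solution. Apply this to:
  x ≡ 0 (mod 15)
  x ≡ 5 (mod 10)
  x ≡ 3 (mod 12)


Moduli 15, 10, 12 are not pairwise coprime, so CRT works modulo lcm(m_i) when all pairwise compatibility conditions hold.
Pairwise compatibility: gcd(m_i, m_j) must divide a_i - a_j for every pair.
Merge one congruence at a time:
  Start: x ≡ 0 (mod 15).
  Combine with x ≡ 5 (mod 10): gcd(15, 10) = 5; 5 - 0 = 5, which IS divisible by 5, so compatible.
    Write x = 0 + 15·t and substitute into x ≡ 5 (mod 10): 15·t ≡ 5 − 0 = 5 (mod 10).
    Divide the congruence (and modulus) by g = 5: 3·t ≡ 1 (mod 2).
    Reduce coefficients mod 2: 1·t ≡ 1 (mod 2).
    So t ≡ 1 (mod 2).
    Then x = 0 + 15·1 = 15, valid modulo lcm(15, 10) = 30: x ≡ 15 (mod 30).
  Combine with x ≡ 3 (mod 12): gcd(30, 12) = 6; 3 - 15 = -12, which IS divisible by 6, so compatible.
    Write x = 15 + 30·t and substitute into x ≡ 3 (mod 12): 30·t ≡ 3 − 15 = -12 (mod 12).
    Divide the congruence (and modulus) by g = 6: 5·t ≡ -2 (mod 2).
    Reduce coefficients mod 2: 1·t ≡ 0 (mod 2).
    So t ≡ 0 (mod 2).
    Then x = 15 + 30·0 = 15, valid modulo lcm(30, 12) = 60: x ≡ 15 (mod 60).
Verify: 15 mod 15 = 0, 15 mod 10 = 5, 15 mod 12 = 3.

x ≡ 15 (mod 60).


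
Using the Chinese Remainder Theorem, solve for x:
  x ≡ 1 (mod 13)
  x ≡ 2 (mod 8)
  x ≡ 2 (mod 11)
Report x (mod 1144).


Moduli 13, 8, 11 are pairwise coprime; by CRT there is a unique solution modulo M = 13 · 8 · 11 = 1144.
Solve pairwise, accumulating the modulus:
  Start with x ≡ 1 (mod 13).
  Combine with x ≡ 2 (mod 8): since gcd(13, 8) = 1, we get a unique residue mod 104.
    Write x = 1 + 13·t and substitute into x ≡ 2 (mod 8): 13·t ≡ 2 − 1 = 1 (mod 8).
    Reduce coefficients mod 8: 5·t ≡ 1 (mod 8).
    The inverse of 5 mod 8 is 5 (since 5·5 = 25 = 3·8 + 1), so t ≡ 5·1 = 5 ≡ 5 (mod 8).
    Then x = 1 + 13·5 = 66, valid modulo lcm(13, 8) = 104: x ≡ 66 (mod 104).
  Combine with x ≡ 2 (mod 11): since gcd(104, 11) = 1, we get a unique residue mod 1144.
    Write x = 66 + 104·t and substitute into x ≡ 2 (mod 11): 104·t ≡ 2 − 66 = -64 (mod 11).
    Reduce coefficients mod 11: 5·t ≡ 2 (mod 11).
    The inverse of 5 mod 11 is 9 (since 5·9 = 45 = 4·11 + 1), so t ≡ 9·2 = 18 ≡ 7 (mod 11).
    Then x = 66 + 104·7 = 794, valid modulo lcm(104, 11) = 1144: x ≡ 794 (mod 1144).
Verify: 794 mod 13 = 1 ✓, 794 mod 8 = 2 ✓, 794 mod 11 = 2 ✓.

x ≡ 794 (mod 1144).


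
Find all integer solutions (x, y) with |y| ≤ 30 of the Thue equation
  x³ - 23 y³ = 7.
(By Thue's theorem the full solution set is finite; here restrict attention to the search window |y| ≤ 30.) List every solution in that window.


The equation is x³ - 23y³ = 7. For fixed y, x³ = 23·y³ + 7, so a solution requires the RHS to be a perfect cube.
Strategy: iterate y from -30 to 30, compute RHS = 23·y³ + 7, and check whether it is a (positive or negative) perfect cube.
Check small values of y:
  y = 0: RHS = 7 is not a perfect cube.
  y = 1: RHS = 30 is not a perfect cube.
  y = -1: RHS = -16 is not a perfect cube.
  y = 2: RHS = 191 is not a perfect cube.
  y = -2: RHS = -177 is not a perfect cube.
  y = 3: RHS = 628 is not a perfect cube.
  y = -3: RHS = -614 is not a perfect cube.
Continuing the search up to |y| = 30 finds no solutions either.
No (x, y) in the scanned range satisfies the equation.

No integer solutions with |y| ≤ 30.


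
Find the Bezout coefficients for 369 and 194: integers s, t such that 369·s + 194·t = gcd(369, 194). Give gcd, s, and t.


Euclidean algorithm on (369, 194) — divide until remainder is 0:
  369 = 1 · 194 + 175
  194 = 1 · 175 + 19
  175 = 9 · 19 + 4
  19 = 4 · 4 + 3
  4 = 1 · 3 + 1
  3 = 3 · 1 + 0
gcd(369, 194) = 1.
Track Bezout coefficients alongside the remainders: start with r₀ = 369 = a·1 + b·0 (s = 1, t = 0) and r₁ = 194 = a·0 + b·1 (s = 0, t = 1); each new remainder r_{k+1} = r_{k-1} − q_k·r_k inherits s_{k+1} = s_{k-1} − q_k·s_k, t_{k+1} = t_{k-1} − q_k·t_k, so r_k = a·s_k + b·t_k at every step:
  q = 1: r = 175, s = 1 − 1·0 = 1, t = 0 − 1·1 = -1  (check: 369·1 + 194·(-1) = 175)
  q = 1: r = 19, s = 0 − 1·1 = -1, t = 1 − 1·(-1) = 2  (check: 369·(-1) + 194·2 = 19)
  q = 9: r = 4, s = 1 − 9·(-1) = 10, t = -1 − 9·2 = -19  (check: 369·10 + 194·(-19) = 4)
  q = 4: r = 3, s = -1 − 4·10 = -41, t = 2 − 4·(-19) = 78  (check: 369·(-41) + 194·78 = 3)
  q = 1: r = 1, s = 10 − 1·(-41) = 51, t = -19 − 1·78 = -97  (check: 369·51 + 194·(-97) = 1)
The row with r = 1 (the gcd) gives the Bezout coefficients s = 51, t = -97.
Result: 369 · (51) + 194 · (-97) = 1.

gcd(369, 194) = 1; s = 51, t = -97 (check: 369·51 + 194·(-97) = 1).


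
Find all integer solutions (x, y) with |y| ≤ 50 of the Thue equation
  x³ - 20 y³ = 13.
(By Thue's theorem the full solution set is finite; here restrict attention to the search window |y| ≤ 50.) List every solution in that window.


The equation is x³ - 20y³ = 13. For fixed y, x³ = 20·y³ + 13, so a solution requires the RHS to be a perfect cube.
Strategy: iterate y from -50 to 50, compute RHS = 20·y³ + 13, and check whether it is a (positive or negative) perfect cube.
Check small values of y:
  y = 0: RHS = 13 is not a perfect cube.
  y = 1: RHS = 33 is not a perfect cube.
  y = -1: RHS = -7 is not a perfect cube.
  y = 2: RHS = 173 is not a perfect cube.
  y = -2: RHS = -147 is not a perfect cube.
  y = 3: RHS = 553 is not a perfect cube.
  y = -3: RHS = -527 is not a perfect cube.
Continuing the search up to |y| = 50 finds no solutions either.
No (x, y) in the scanned range satisfies the equation.

No integer solutions with |y| ≤ 50.


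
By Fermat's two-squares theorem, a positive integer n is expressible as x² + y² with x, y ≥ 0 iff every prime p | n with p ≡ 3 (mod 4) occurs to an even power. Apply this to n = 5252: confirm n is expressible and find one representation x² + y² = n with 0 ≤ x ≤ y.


Step 1: Factor n = 5252 = 2^2 · 13 · 101.
Step 2: Check the mod-4 condition on each prime factor: 2 = 2 (special); 13 ≡ 1 (mod 4), exponent 1; 101 ≡ 1 (mod 4), exponent 1.
All primes ≡ 3 (mod 4) appear to even exponent (or don't appear), so by the two-squares theorem n IS expressible as a sum of two squares.
Step 3: Build a representation. Group n = k² · m with k = 2 and m = 13 · 101 = 1313 (a product of primes ≡ 1 (mod 4)); a representation of m scales to one of n via (k·x)² + (k·y)² = k²(x² + y²). Each prime p ≡ 1 (mod 4) is itself a sum of two squares; find a² by testing p − a² for a perfect square:
  13: 13 − 1² = 12, 13 − 2² = 9 = 3² ⇒ 13 = 2² + 3².
  101: 101 − 1² = 100 = 10² ⇒ 101 = 1² + 10².
  Combine using the Brahmagupta–Fibonacci identity (a² + b²)(c² + d²) = (ac − bd)² + (ad + bc)² = (ac + bd)² + (ad − bc)²:
  13 · 101 = 1313: from (2² + 3²)(1² + 10²), take (2·1 − 3·10, 2·10 + 3·1) = (2 − 30, 20 + 3) = (-28, 23); dropping signs (only squares matter) gives (28, 23); check 28² + 23² = 784 + 529 = 1313 ✓.
  Scale by k = 2: (2·28, 2·23) = (56, 46).
Step 4: Order so x ≤ y and verify: 46² + 56² = 2116 + 3136 = 5252 = n. ✓

n = 5252 = 46² + 56² (one valid representation with x ≤ y).


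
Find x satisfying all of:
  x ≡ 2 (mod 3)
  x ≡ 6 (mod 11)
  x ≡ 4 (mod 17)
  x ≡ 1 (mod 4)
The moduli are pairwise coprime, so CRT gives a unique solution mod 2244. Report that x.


Product of moduli M = 3 · 11 · 17 · 4 = 2244.
Merge one congruence at a time:
  Start: x ≡ 2 (mod 3).
  Combine with x ≡ 6 (mod 11); new modulus lcm = 33.
    Write x = 2 + 3·t and substitute into x ≡ 6 (mod 11): 3·t ≡ 6 − 2 = 4 (mod 11).
    The inverse of 3 mod 11 is 4 (since 3·4 = 12 = 1·11 + 1), so t ≡ 4·4 = 16 ≡ 5 (mod 11).
    Then x = 2 + 3·5 = 17, valid modulo lcm(3, 11) = 33: x ≡ 17 (mod 33).
  Combine with x ≡ 4 (mod 17); new modulus lcm = 561.
    Write x = 17 + 33·t and substitute into x ≡ 4 (mod 17): 33·t ≡ 4 − 17 = -13 (mod 17).
    Reduce coefficients mod 17: 16·t ≡ 4 (mod 17).
    The inverse of 16 mod 17 is 16 (since 16·16 = 256 = 15·17 + 1), so t ≡ 16·4 = 64 ≡ 13 (mod 17).
    Then x = 17 + 33·13 = 446, valid modulo lcm(33, 17) = 561: x ≡ 446 (mod 561).
  Combine with x ≡ 1 (mod 4); new modulus lcm = 2244.
    Write x = 446 + 561·t and substitute into x ≡ 1 (mod 4): 561·t ≡ 1 − 446 = -445 (mod 4).
    Reduce coefficients mod 4: 1·t ≡ 3 (mod 4).
    So t ≡ 3 (mod 4).
    Then x = 446 + 561·3 = 2129, valid modulo lcm(561, 4) = 2244: x ≡ 2129 (mod 2244).
Verify against each original: 2129 mod 3 = 2, 2129 mod 11 = 6, 2129 mod 17 = 4, 2129 mod 4 = 1.

x ≡ 2129 (mod 2244).


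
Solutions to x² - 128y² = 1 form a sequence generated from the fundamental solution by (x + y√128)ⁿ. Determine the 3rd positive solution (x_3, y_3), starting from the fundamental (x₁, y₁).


Step 1: Find the fundamental solution (x₁, y₁) of x² - 128y² = 1.
  Expand √128 as a continued fraction. a₀ = ⌊√128⌋ = 11; iterate m_{k+1} = d_k·a_k − m_k, d_{k+1} = (128 − m_{k+1}²)/d_k, a_{k+1} = ⌊(a₀ + m_{k+1})/d_{k+1}⌋ (starting m₀ = 0, d₀ = 1), with convergents p_k = a_k·p_{k-1} + p_{k-2}, q_k = a_k·q_{k-1} + q_{k-2} (p₋₁ = 1, q₋₁ = 0):
  k = 0: a₀ = 11; p₀/q₀ = 11/1; p₀² − 128·q₀² = 121 − 128 = -7.
  k = 1: m = 11, d = 7, a = ⌊(11 + 11)/7⌋ = 3; p/q = (3·11 + 1)/(3·1 + 0) = 34/3; p² − 128·q² = 1156 − 1152 = 4.
  k = 2: m = 10, d = 4, a = ⌊(11 + 10)/4⌋ = 5; p/q = (5·34 + 11)/(5·3 + 1) = 181/16; p² − 128·q² = 32761 − 32768 = -7.
  k = 3: m = 10, d = 7, a = ⌊(11 + 10)/7⌋ = 3; p/q = (3·181 + 34)/(3·16 + 3) = 577/51; p² − 128·q² = 332929 − 332928 = 1.
  The first convergent with p² − 128·q² = 1 gives the fundamental solution (x₁, y₁) = (577, 51).
Step 2: Apply the recurrence (x_{n+1}, y_{n+1}) = (x₁x_n + 128y₁y_n, x₁y_n + y₁x_n) repeatedly.
  From (x_1, y_1) = (577, 51): x_2 = 577·577 + 128·51·51 = 665857; y_2 = 577·51 + 51·577 = 58854.
  From (x_2, y_2) = (665857, 58854): x_3 = 577·665857 + 128·51·58854 = 768398401; y_3 = 577·58854 + 51·665857 = 67917465.
Step 3: Verify x_3² - 128·y_3² = 590436102659356801 - 590436102659356800 = 1 (should be 1). ✓

(x_1, y_1) = (577, 51); (x_3, y_3) = (768398401, 67917465).


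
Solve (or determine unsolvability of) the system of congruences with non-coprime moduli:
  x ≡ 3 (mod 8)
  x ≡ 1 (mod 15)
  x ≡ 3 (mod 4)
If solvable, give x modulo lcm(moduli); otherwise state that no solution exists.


Moduli 8, 15, 4 are not pairwise coprime, so CRT works modulo lcm(m_i) when all pairwise compatibility conditions hold.
Pairwise compatibility: gcd(m_i, m_j) must divide a_i - a_j for every pair.
Merge one congruence at a time:
  Start: x ≡ 3 (mod 8).
  Combine with x ≡ 1 (mod 15): gcd(8, 15) = 1; 1 - 3 = -2, which IS divisible by 1, so compatible.
    Write x = 3 + 8·t and substitute into x ≡ 1 (mod 15): 8·t ≡ 1 − 3 = -2 (mod 15).
    Reduce coefficients mod 15: 8·t ≡ 13 (mod 15).
    The inverse of 8 mod 15 is 2 (since 8·2 = 16 = 1·15 + 1), so t ≡ 2·13 = 26 ≡ 11 (mod 15).
    Then x = 3 + 8·11 = 91, valid modulo lcm(8, 15) = 120: x ≡ 91 (mod 120).
  Combine with x ≡ 3 (mod 4): gcd(120, 4) = 4; 3 - 91 = -88, which IS divisible by 4, so compatible.
    Write x = 91 + 120·t and substitute into x ≡ 3 (mod 4): 120·t ≡ 3 − 91 = -88 (mod 4).
    Divide the congruence (and modulus) by g = 4: 30·t ≡ -22 (mod 1).
    Modulo 1 every t works; take t = 0.
    Then x = 91 + 120·0 = 91, valid modulo lcm(120, 4) = 120: x ≡ 91 (mod 120).
Verify: 91 mod 8 = 3, 91 mod 15 = 1, 91 mod 4 = 3.

x ≡ 91 (mod 120).


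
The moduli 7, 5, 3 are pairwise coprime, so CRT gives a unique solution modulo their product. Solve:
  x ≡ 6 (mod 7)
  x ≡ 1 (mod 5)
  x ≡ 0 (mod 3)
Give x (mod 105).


Moduli 7, 5, 3 are pairwise coprime; by CRT there is a unique solution modulo M = 7 · 5 · 3 = 105.
Solve pairwise, accumulating the modulus:
  Start with x ≡ 6 (mod 7).
  Combine with x ≡ 1 (mod 5): since gcd(7, 5) = 1, we get a unique residue mod 35.
    Write x = 6 + 7·t and substitute into x ≡ 1 (mod 5): 7·t ≡ 1 − 6 = -5 (mod 5).
    Reduce coefficients mod 5: 2·t ≡ 0 (mod 5).
    The inverse of 2 mod 5 is 3 (since 2·3 = 6 = 1·5 + 1), so t ≡ 3·0 = 0 ≡ 0 (mod 5).
    Then x = 6 + 7·0 = 6, valid modulo lcm(7, 5) = 35: x ≡ 6 (mod 35).
  Combine with x ≡ 0 (mod 3): since gcd(35, 3) = 1, we get a unique residue mod 105.
    Write x = 6 + 35·t and substitute into x ≡ 0 (mod 3): 35·t ≡ 0 − 6 = -6 (mod 3).
    Reduce coefficients mod 3: 2·t ≡ 0 (mod 3).
    The inverse of 2 mod 3 is 2 (since 2·2 = 4 = 1·3 + 1), so t ≡ 2·0 = 0 ≡ 0 (mod 3).
    Then x = 6 + 35·0 = 6, valid modulo lcm(35, 3) = 105: x ≡ 6 (mod 105).
Verify: 6 mod 7 = 6 ✓, 6 mod 5 = 1 ✓, 6 mod 3 = 0 ✓.

x ≡ 6 (mod 105).
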